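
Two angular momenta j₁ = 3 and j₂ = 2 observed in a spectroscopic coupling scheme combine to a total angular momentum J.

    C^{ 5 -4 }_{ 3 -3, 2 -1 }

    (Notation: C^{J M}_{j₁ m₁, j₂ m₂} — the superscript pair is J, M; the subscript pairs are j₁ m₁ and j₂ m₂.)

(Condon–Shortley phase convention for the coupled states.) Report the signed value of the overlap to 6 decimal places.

+0.632456  (= +√(2/5))

√[11·0!6!4!/11! · 0!6!1!3!1!9!] = √(7464960)
  +(−1)^0/∏(0,0,6,1,0,3)! = 1/4320  (running 1/4320)
⟨..|..⟩ = √(7464960)·(1/4320) = +0.632456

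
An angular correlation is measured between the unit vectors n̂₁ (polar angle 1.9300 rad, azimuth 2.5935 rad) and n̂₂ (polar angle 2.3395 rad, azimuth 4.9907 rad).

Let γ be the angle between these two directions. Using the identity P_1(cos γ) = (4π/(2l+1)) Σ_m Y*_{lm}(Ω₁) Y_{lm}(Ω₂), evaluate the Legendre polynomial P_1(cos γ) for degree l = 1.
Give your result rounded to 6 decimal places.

Summing Y*_{l m}(θ₁,φ₁)·Y_{l m}(θ₂,φ₂) over m ∈ [−1, 1]; prefactor 4π/(2·1+1) = 4.188790:
  m=-1: (-0.276066+0.168534i) × (+0.068228+0.238789i) = -0.059080-0.054423i  (running Σ = -0.059080-0.054423i)
  m=0: (-0.171758-0.000000i) × (-0.339678+0.000000i) = +0.058342+0.000000i  (running Σ = -0.000737-0.054423i)
  m=1: (+0.276066+0.168534i) × (-0.068228+0.238789i) = -0.059080+0.054423i  (running Σ = -0.059817+0.000000i)
Total Σ_m = -0.059817+0.000000i. Multiply by 4.188790: -0.250560+0.000000i. P_1(cos γ) = -0.250560

-0.250560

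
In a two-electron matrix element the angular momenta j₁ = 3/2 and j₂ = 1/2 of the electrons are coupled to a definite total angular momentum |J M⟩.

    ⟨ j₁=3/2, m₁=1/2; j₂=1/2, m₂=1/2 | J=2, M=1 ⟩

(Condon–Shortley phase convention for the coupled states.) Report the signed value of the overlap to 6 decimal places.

+0.866025

j₁+j₂−J=0  J+j₁−j₂=3  J−j₁+j₂=1  j₁+j₂+J+1=5
(j₁±m₁, j₂±m₂, J±M) = (2,1,1,0,3,1)
P² = 3
sum k=0..0:
  [0] +1/2 = 1/2
S = 1/2
C² = P²·S² = 3/4 ; C = +0.866025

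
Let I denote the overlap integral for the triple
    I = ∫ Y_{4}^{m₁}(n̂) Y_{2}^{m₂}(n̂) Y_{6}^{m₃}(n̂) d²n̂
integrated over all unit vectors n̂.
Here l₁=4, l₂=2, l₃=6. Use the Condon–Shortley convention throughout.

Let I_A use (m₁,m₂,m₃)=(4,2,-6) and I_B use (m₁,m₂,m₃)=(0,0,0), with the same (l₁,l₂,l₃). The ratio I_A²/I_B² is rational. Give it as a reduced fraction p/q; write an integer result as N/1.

11/5

l's match ⇒ only the (l;m) 3-j factors differ between A and B.
A: triangle coeff Δ(4,2,6) = 1/6435; Σ_t [0,0]: t=0:+1/967680 = 1/967680; (3j)²=1/13 [(4 2 6; 4 2 -6)], sign=+1
B: triangle coeff Δ(4,2,6) = 1/6435; Σ_t [0,0]: t=0:+1/2304 = 1/2304; (3j)²=5/143 [(4 2 6; 0 0 0)], sign=+1
I_A²/I_B² = (1/13)/(5/143) = 11/5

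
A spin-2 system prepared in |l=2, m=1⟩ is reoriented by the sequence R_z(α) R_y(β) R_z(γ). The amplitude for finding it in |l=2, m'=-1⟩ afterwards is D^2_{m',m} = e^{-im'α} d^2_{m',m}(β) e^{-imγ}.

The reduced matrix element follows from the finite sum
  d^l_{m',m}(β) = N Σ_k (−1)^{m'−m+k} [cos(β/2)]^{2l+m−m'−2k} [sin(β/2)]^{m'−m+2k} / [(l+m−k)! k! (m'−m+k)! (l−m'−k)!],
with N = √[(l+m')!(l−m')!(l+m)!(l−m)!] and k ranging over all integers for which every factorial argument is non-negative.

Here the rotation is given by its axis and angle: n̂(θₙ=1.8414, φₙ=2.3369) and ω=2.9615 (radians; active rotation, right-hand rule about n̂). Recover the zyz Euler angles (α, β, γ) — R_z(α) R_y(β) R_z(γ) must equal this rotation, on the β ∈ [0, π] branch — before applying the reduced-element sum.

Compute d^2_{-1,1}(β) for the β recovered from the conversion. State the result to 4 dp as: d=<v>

d=-0.6301

Axis–angle → zyz. n̂ = (sinθₙcosφₙ, sinθₙsinφₙ, cosθₙ) = (-0.668102, +0.694394, -0.267313), ω = 2.9615.
R = I cosω + sinω [n̂]ₓ + (1−cosω) n̂n̂ᵀ gives
  R = [-0.098325, -0.872468, +0.478677; -0.968231, -0.027259, -0.248568; +0.229916, -0.487910, -0.842070]
β = atan2(√(R₁₃²+R₂₃²), R₃₃) = 2.571906; α = atan2(R₂₃, R₁₃) mod 2π = 5.804231; γ = atan2(R₃₂, −R₃₁) mod 2π = 4.272024
d^2_{-1,1}(β=2.5719) via the finite sum:
c=cos(2.571906/2)=0.281007, s=sin(2.571906/2)=0.959706; N=√[1·6·6·1]=6.000000
The bounds max(0,m−m')=2 and min(l+m,l−m')=3 give 2 terms
  k=2: (−1)^0·6.0000/(2)·0.2810^2·0.9597^2 = +0.218188
  k=3: (−1)^1·6.0000/(6)·0.2810^0·0.9597^4 = -0.848306
d^2_{-1,1}(2.5719) = +0.218188 -0.848306 = -0.630117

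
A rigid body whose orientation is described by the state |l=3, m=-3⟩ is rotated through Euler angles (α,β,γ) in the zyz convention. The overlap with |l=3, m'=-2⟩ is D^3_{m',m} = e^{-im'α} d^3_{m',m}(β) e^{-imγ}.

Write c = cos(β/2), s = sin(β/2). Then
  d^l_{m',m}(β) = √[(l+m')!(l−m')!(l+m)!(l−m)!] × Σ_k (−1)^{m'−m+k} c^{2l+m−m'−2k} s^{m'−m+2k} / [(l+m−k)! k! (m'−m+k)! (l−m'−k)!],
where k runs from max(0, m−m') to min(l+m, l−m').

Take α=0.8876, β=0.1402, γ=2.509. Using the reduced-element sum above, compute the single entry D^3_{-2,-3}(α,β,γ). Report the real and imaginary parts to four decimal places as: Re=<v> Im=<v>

D^3_{-2,-3}(0.8876,0.1402,2.5090) = e^{-i·-2·0.8876}·d^3_{-2,-3}(0.1402)·e^{-i·-3·2.5090}. Compute d first:
With c≡cos(β/2)=0.997544 and s≡sin(β/2)=0.070043, N=[1·120·1·720]^{1/2}=293.938769
k: max(0,(-3)−(-2))=0 … min(3+(-3),3−(-2))=0
  k=0: (−1)^1·293.9388/(120)·0.9975^5·0.0700^1 = -0.169472
d^3_{-2,-3}(0.1402) = -0.169472
D = (-0.202983+0.979182i)·(-0.169472)·(+0.321186+0.947016i) = +0.168201-0.020722i

Re=0.1682 Im=-0.0207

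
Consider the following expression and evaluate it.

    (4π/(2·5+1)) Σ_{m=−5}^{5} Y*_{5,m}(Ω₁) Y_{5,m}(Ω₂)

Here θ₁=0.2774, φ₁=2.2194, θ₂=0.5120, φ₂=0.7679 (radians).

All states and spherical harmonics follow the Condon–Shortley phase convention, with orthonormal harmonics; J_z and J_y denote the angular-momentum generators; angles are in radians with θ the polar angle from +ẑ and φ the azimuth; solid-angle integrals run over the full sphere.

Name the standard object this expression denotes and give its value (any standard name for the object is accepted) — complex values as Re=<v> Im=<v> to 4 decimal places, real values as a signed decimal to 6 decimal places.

This sum is the spherical-harmonic addition theorem: it equals the Legendre polynomial P_l(cos γ) of the angle γ between the two directions.
Term-by-term m-sum for l=5 (normalisation 4π/11 = 1.142397):
  term(m=-5) = (0.000005, 0.000008)   from Y*(Ω₁)=(0.000072, -0.000711), Y(Ω₂)=(-0.010037, 0.008418)
  term(m=-4) = (0.000520, -0.000269)   from Y*(Ω₁)=(-0.006780, 0.004131), Y(Ω₂)=(-0.073533, -0.005155)
  term(m=-3) = (-0.004331, -0.011581)   from Y*(Ω₁)=(0.048428, 0.019063), Y(Ω₂)=(-0.158938, -0.176567)
  term(m=-2) = (-0.095697, 0.023276)   from Y*(Ω₁)=(-0.058627, -0.208914), Y(Ω₂)=(0.015881, -0.453612)
  term(m=-1) = (0.024538, 0.204710)   from Y*(Ω₁)=(-0.318868, 0.420668), Y(Ω₂)=(0.280975, -0.271310)
  term(m=+0) = (-0.086319, 0.000000)   from Y*(Ω₁)=(0.467297, -0.000000), Y(Ω₂)=(-0.184719, 0.000000)
  term(m=+1) = (0.024538, -0.204710)   from Y*(Ω₁)=(0.318868, 0.420668), Y(Ω₂)=(-0.280975, -0.271310)
  term(m=+2) = (-0.095697, -0.023276)   from Y*(Ω₁)=(-0.058627, 0.208914), Y(Ω₂)=(0.015881, 0.453612)
  term(m=+3) = (-0.004331, 0.011581)   from Y*(Ω₁)=(-0.048428, 0.019063), Y(Ω₂)=(0.158938, -0.176567)
  term(m=+4) = (0.000520, 0.000269)   from Y*(Ω₁)=(-0.006780, -0.004131), Y(Ω₂)=(-0.073533, 0.005155)
  term(m=+5) = (0.000005, -0.000008)   from Y*(Ω₁)=(-0.000072, -0.000711), Y(Ω₂)=(0.010037, 0.008418)
Total Σ_m = (-0.236249, 0.000000). Multiply by 1.142397: (-0.269890, 0.000000). P_5(cos γ) = -0.269890

Legendre polynomial (addition theorem), -0.269890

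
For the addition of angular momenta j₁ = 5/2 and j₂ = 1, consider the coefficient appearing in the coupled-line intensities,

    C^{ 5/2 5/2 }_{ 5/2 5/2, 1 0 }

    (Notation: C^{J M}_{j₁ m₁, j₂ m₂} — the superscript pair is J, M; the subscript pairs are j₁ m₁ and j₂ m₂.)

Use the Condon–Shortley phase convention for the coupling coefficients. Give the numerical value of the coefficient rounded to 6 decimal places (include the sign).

j₁+j₂−J=1  J+j₁−j₂=4  J−j₁+j₂=1  j₁+j₂+J+1=7
(j₁±m₁, j₂±m₂, J±M) = (5,0,1,1,5,0)
P² = 2880/7
sum k=0..0:
  [0] +1/24 = 1/24
S = 1/24
C² = P²·S² = 5/7 ; C = +0.845154

+√(5/7) = +0.845154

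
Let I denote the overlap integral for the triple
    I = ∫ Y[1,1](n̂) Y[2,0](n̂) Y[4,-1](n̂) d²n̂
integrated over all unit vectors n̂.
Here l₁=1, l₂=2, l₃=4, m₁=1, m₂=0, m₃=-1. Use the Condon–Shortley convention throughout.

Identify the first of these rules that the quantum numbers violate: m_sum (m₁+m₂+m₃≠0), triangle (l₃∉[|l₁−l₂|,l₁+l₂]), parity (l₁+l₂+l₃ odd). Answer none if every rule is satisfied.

triangle

m₁+m₂+m₃ = 1 + 0 − 1 = 0  ✓
triangle: need |l₁−l₂| ≤ l₃ ≤ l₁+l₂ = [1,3]; l₃=4 is outside  ✗
parity: l₁+l₂+l₃ = 7 is odd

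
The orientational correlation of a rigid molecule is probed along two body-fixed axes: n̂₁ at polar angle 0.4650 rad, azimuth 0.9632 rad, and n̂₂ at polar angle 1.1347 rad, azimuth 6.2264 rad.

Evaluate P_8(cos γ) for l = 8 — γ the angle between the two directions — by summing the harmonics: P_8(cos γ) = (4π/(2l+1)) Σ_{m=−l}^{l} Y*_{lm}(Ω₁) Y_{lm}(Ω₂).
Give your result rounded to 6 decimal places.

0.187771

Addition theorem: P_8(cos γ) = (4π/17) Σ_m Y*_{lm}(Ω₁) Y_{lm}(Ω₂), m = −8…8:
  m=-8: Y*=+0.000125+0.000833i  Y=+0.211014+0.103048i  product -0.000060+0.000189i
  m=-7: Y*=+0.006023+0.002978i  Y=+0.403616+0.169456i  product +0.001926+0.002223i
  m=-6: Y*=+0.029436-0.016234i  Y=+0.329816+0.116932i  product +0.011607-0.001912i
  m=-5: Y*=+0.012245-0.117756i  Y=-0.065284-0.019050i  product -0.003043+0.007454i
  m=-4: Y*=-0.225029-0.193892i  Y=-0.349231-0.080718i  product +0.062937+0.085877i
  m=-3: Y*=-0.485445+0.124985i  Y=-0.107626-0.018514i  product +0.054561-0.004464i
  m=-2: Y*=-0.158314+0.426273i  Y=+0.302211+0.034471i  product -0.062538+0.123367i
  m=-1: Y*=-0.030493-0.043853i  Y=+0.173530+0.009865i  product -0.004859-0.007911i
  m=+0: Y*=-0.473456-0.000000i  Y=-0.280825+0.000000i  product +0.132958+0.000000i
  m=+1: Y*=+0.030493-0.043853i  Y=-0.173530+0.009865i  product -0.004859+0.007911i
  m=+2: Y*=-0.158314-0.426273i  Y=+0.302211-0.034471i  product -0.062538-0.123367i
  m=+3: Y*=+0.485445+0.124985i  Y=+0.107626-0.018514i  product +0.054561+0.004464i
  m=+4: Y*=-0.225029+0.193892i  Y=-0.349231+0.080718i  product +0.062937-0.085877i
  m=+5: Y*=-0.012245-0.117756i  Y=+0.065284-0.019050i  product -0.003043-0.007454i
  m=+6: Y*=+0.029436+0.016234i  Y=+0.329816-0.116932i  product +0.011607+0.001912i
  m=+7: Y*=-0.006023+0.002978i  Y=-0.403616+0.169456i  product +0.001926-0.002223i
  m=+8: Y*=+0.000125-0.000833i  Y=+0.211014-0.103048i  product -0.000060-0.000189i
Accumulated sum +0.254020-0.000000i; after 4π/(2l+1) scaling, +0.187771-0.000000i ⇒ P_8 = 0.187771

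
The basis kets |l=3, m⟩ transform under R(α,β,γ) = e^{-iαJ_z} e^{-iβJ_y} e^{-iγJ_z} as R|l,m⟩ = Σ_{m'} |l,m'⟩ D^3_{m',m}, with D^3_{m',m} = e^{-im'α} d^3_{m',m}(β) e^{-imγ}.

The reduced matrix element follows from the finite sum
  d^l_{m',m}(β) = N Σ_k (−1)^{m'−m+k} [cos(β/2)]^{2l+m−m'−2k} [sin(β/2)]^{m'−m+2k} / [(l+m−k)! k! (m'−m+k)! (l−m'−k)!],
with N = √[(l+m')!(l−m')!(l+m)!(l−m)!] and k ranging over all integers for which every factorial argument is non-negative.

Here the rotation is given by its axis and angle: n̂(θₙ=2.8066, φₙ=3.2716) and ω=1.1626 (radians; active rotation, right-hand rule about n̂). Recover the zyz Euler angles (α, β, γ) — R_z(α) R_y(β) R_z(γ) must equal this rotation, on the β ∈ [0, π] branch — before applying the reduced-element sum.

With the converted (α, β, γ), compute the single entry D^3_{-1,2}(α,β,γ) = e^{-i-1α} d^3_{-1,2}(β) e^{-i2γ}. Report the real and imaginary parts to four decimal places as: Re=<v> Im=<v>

Axis–angle → zyz. n̂ = (sinθₙcosφₙ, sinθₙsinφₙ, cosθₙ) = (-0.325988, -0.042621, -0.944413), ω = 1.1626.
R = I cosω + sinω [n̂]ₓ + (1−cosω) n̂n̂ᵀ gives
  R = [+0.461039, +0.875197, +0.146538; -0.858439, +0.398050, +0.323478; +0.224777, -0.274930, +0.934820]
β = atan2(√(R₁₃²+R₂₃²), R₃₃) = 0.363044; α = atan2(R₂₃, R₁₃) mod 2π = 1.145443; γ = atan2(R₃₂, −R₃₁) mod 2π = 4.027021
D^3_{-1,2}(1.1454,0.3630,4.0270) = e^{-i·-1·1.1454}·d^3_{-1,2}(0.3630)·e^{-i·2·4.0270}. Compute d first:
With c≡cos(β/2)=0.983570 and s≡sin(β/2)=0.180527, N=[2·24·120·1]^{1/2}=75.894664
The bounds max(0,m−m')=3 and min(l+m,l−m')=4 give 2 terms
  k=3: (−1)^0·75.8947/(12)·0.9836^3·0.1805^3 = +0.035406
  k=4: (−1)^1·75.8947/(24)·0.9836^1·0.1805^5 = -0.000596
d^3_{-1,2}(0.3630) = +0.035406 -0.000596 = +0.034809
D = (+0.412643+0.910893i)·(+0.034809)·(-0.198728-0.980055i) = +0.028221-0.020378i

Re=0.0282 Im=-0.0204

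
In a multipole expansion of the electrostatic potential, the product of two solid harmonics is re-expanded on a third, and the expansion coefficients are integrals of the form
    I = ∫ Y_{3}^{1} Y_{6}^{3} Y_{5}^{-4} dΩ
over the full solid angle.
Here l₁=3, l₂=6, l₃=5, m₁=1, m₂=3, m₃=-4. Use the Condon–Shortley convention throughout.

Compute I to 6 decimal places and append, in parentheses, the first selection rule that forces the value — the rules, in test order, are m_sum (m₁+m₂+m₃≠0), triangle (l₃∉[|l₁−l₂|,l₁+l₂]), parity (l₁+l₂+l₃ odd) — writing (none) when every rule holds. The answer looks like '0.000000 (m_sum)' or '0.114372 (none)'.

Rules hold: Σm=0, L=14 even, 3≤5≤9.
N = 7·13·11 = 1001
Δ = 4!·2!·8!/15! = 1/675675
Racah Σ t=1..3: t=1:−1/8640 t=2:+1/2304 t=3:−1/8640 = 7/34560
⇒ 3j(3 6 5; 0 0 0)² = 7/429, sgn -1
Racah Σ t=1..2: t=1:−1/241920 t=2:+1/40320 = 1/48384
⇒ 3j(3 6 5; 1 3 -4)² = 24/1001, sgn -1
4πI² = N·(3j₀)²·(3jₘ)² = 56/143
I = +1·√(0.391608/4π) = 0.17653103
No selection rule forces the value: the integral is nonzero (none).

0.176531 (none)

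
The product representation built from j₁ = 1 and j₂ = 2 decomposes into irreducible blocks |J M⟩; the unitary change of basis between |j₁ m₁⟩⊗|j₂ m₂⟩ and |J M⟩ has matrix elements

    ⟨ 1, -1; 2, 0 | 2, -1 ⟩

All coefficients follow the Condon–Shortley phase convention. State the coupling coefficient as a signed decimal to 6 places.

√[5·1!1!3!/6! · 0!2!2!2!1!3!] = √(2)
  +(−1)^1/∏(1,0,1,1,0,2)! = -1/2  (running -1/2)
⟨..|..⟩ = √(2)·(-1/2) = -0.707107

-0.707107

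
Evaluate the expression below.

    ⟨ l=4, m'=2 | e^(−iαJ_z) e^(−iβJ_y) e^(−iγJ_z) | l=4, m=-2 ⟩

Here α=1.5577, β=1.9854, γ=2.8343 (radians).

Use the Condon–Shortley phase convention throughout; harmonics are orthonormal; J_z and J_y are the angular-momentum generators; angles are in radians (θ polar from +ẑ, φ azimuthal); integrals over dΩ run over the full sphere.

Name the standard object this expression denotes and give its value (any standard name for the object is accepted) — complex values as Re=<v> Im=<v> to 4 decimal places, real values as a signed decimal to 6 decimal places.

Wigner D-matrix element, Re=0.2799 Im=-0.1867

This is a Wigner D-matrix element — the rotation-matrix element ⟨l m'| R(α,β,γ) |l m⟩ in the angular-momentum basis.
D^4_{2,-2}(1.5577,1.9854,2.8343) = e^{-i·2·1.5577}·d^4_{2,-2}(1.9854)·e^{-i·-2·2.8343}. Compute d first:
With c≡cos(β/2)=0.546431 and s≡sin(β/2)=0.837504, N=[720·2·2·720]^{1/2}=1440.000000
Admissible k: 0..2 (factorial args all ≥0)
  k=0: (−1)^4·1440.0000/(96)·0.5464^4·0.8375^4 = +0.657930
  k=1: (−1)^5·1440.0000/(120)·0.5464^2·0.8375^6 = -1.236442
  k=2: (−1)^6·1440.0000/(1440)·0.5464^0·0.8375^8 = +0.242045
d^4_{2,-2}(1.9854) = +0.657930 -1.236442 +0.242045 = -0.336467
D = (-0.999657-0.026190i)·(-0.336467)·(+0.817013-0.576620i) = +0.279885-0.186747i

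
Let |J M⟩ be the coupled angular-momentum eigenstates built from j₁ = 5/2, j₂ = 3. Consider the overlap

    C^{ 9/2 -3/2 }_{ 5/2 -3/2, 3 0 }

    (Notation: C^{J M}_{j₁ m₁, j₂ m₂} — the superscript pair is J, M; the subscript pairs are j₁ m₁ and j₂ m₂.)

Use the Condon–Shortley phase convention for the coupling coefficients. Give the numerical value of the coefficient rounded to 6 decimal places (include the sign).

−√(45/154) ≈ -0.540562

√[10·1!4!5!/11! · 1!4!3!3!3!6!] = √(207360/77)
  +(−1)^0/∏(0,1,4,3,0,2)! = 1/288  (running 1/288)
  +(−1)^1/∏(1,0,3,2,1,3)! = -1/72  (running -1/96)
⟨..|..⟩ = √(207360/77)·(-1/96) = -0.540562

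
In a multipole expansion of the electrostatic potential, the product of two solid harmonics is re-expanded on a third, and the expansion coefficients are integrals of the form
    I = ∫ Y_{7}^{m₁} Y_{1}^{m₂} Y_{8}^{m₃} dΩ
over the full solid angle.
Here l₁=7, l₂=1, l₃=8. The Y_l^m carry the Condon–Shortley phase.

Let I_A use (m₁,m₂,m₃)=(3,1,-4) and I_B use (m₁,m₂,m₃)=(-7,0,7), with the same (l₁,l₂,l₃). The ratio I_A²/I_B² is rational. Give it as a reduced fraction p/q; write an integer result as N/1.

Same 7,1,8: normalisation and zero-m 3j drop out of the ratio.
A: Δ: 0! 14! 2! / 17! → 1/2040; sum: t=0:+1/174182400 = 1/174182400; 3j²(7 1 8; 3 1 -4) = Δ·Π!·Σ² = 11/340  (sign +1)
B: Δ: 0! 14! 2! / 17! → 1/2040; sum: t=0:+1/87178291200 = 1/87178291200; 3j²(7 1 8; -7 0 7) = Δ·Π!·Σ² = 1/136  (sign -1)
I_A²/I_B² = (11/340)/(1/136) = 22/5

22/5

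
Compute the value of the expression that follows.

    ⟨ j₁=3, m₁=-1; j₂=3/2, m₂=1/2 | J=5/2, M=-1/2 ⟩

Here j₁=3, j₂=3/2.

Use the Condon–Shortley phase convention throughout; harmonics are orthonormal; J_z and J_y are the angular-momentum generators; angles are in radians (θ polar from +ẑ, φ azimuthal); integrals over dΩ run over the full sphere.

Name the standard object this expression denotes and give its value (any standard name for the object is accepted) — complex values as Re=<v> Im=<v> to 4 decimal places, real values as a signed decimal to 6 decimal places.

Clebsch–Gordan coefficient, −√(1/70) ≈ -0.119523

This is a Clebsch–Gordan (vector-coupling) coefficient.
√[6·2!4!1!/8! · 2!4!2!1!2!3!] = √(288/35)
  +(−1)^1/∏(1,1,3,1,1,0)! = -1/6  (running -1/6)
  +(−1)^2/∏(2,0,2,0,2,1)! = 1/8  (running -1/24)
⟨..|..⟩ = √(288/35)·(-1/24) = -0.119523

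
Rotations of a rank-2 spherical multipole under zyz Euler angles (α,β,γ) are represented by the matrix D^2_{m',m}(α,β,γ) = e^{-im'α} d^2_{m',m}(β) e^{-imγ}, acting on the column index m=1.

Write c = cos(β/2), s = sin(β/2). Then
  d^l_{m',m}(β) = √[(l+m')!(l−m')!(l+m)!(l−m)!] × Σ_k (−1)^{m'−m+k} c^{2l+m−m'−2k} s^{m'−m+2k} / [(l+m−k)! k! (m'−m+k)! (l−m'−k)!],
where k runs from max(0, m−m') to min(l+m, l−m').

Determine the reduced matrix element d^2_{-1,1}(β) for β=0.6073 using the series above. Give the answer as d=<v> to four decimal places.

d^2_{-1,1}(β=0.6073) via the finite sum:
Half-angle: c=0.954251, s=0.299005. N=√(1·6·6·1)=6.000000
The bounds max(0,m−m')=2 and min(l+m,l−m')=3 give 2 terms
  k=2: (−1)^0·6.0000/(2)·0.9543^2·0.2990^2 = +0.244233
  k=3: (−1)^1·6.0000/(6)·0.9543^0·0.2990^4 = -0.007993
d^2_{-1,1}(0.6073) = +0.244233 -0.007993 = +0.236240

d=0.2362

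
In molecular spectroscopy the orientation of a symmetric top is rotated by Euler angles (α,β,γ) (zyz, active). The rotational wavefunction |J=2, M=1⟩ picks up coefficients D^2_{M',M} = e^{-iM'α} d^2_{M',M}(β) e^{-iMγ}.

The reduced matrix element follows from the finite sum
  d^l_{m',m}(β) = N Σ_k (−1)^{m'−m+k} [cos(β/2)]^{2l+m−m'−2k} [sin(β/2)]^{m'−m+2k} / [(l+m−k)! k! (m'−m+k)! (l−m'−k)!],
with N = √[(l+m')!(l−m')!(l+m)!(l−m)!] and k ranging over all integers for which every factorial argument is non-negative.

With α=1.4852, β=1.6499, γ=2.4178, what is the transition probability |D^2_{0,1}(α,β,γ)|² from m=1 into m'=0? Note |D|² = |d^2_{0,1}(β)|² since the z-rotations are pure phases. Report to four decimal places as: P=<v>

P=0.0093

D^2_{0,1}(1.4852,1.6499,2.4178) = e^{-i·0·1.4852}·d^2_{0,1}(1.6499)·e^{-i·1·2.4178}. Compute d first:
With c≡cos(β/2)=0.678594 and s≡sin(β/2)=0.734514, N=[2·2·6·1]^{1/2}=4.898979
The bounds max(0,m−m')=1 and min(l+m,l−m')=2 give 2 terms
  k=1: (−1)^0·4.8990/(2)·0.6786^3·0.7345^1 = +0.562218
  k=2: (−1)^1·4.8990/(2)·0.6786^1·0.7345^3 = -0.658697
d^2_{0,1}(1.6499) = +0.562218 -0.658697 = -0.096478
|D^2_{0,1}|² = |d^2_{0,1}(β)|² = (-0.096478)² = 0.009308 (the z-rotation phases have unit modulus)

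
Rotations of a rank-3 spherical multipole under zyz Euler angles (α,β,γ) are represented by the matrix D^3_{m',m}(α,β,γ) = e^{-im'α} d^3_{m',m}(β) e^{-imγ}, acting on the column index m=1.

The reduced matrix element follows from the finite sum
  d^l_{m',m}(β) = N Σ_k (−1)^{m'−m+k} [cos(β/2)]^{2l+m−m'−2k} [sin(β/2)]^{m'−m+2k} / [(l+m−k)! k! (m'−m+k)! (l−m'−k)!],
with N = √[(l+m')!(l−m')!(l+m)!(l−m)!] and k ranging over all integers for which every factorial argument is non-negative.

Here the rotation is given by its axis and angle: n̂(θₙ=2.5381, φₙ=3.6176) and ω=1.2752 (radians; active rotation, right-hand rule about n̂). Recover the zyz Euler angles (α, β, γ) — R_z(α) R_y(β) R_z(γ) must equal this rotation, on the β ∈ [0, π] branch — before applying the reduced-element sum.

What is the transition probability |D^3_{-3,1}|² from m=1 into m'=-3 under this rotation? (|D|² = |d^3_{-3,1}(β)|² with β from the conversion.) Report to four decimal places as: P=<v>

Axis–angle → zyz. n̂ = (sinθₙcosφₙ, sinθₙsinφₙ, cosθₙ) = (-0.504431, -0.260058, -0.823358), ω = 1.2752.
R = I cosω + sinω [n̂]ₓ + (1−cosω) n̂n̂ᵀ gives
  R = [+0.471637, +0.880615, +0.045560; -0.694682, +0.339239, +0.634298; +0.543117, -0.330808, +0.771745]
β = atan2(√(R₁₃²+R₂₃²), R₃₃) = 0.689216; α = atan2(R₂₃, R₁₃) mod 2π = 1.499092; γ = atan2(R₃₂, −R₃₁) mod 2π = 3.688670
D^3_{-3,1}(1.4991,0.6892,3.6887) = e^{-i·-3·1.4991}·d^3_{-3,1}(0.6892)·e^{-i·1·3.6887}. Compute d first:
Half-angle: c=0.941208, s=0.337828. N=√(1·720·24·2)=185.903201
k∈{4} keeps every argument non-negative
  k=4: (−1)^0·185.9032/(48)·0.9412^2·0.3378^4 = +0.044689
d^3_{-3,1}(0.6892) = +0.044689
|D^3_{-3,1}|² = |d^3_{-3,1}(β)|² = (+0.044689)² = 0.001997 (the z-rotation phases have unit modulus)

P=0.0020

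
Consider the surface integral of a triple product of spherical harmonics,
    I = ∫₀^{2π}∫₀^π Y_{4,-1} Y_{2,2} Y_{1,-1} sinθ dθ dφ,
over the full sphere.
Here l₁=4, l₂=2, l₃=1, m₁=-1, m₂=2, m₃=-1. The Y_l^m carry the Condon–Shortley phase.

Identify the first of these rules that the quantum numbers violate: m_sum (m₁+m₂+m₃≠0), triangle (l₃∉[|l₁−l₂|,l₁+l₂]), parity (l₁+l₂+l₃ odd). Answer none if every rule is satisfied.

Σmᵢ = 0  ✓
l₃∈[|l₁−l₂|,l₁+l₂]=[2,6] required, l₃=1 fails  ✗
Σlᵢ = 7 ⇒ odd

triangle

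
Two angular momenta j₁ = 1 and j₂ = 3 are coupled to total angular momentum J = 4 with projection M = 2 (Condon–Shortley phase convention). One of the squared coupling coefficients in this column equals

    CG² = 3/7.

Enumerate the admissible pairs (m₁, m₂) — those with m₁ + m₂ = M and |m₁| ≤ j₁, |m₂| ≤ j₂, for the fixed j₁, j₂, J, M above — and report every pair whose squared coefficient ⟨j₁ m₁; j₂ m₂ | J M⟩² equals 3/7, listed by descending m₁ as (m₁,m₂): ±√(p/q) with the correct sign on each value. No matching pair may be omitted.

Admissible pairs with m₁+m₂ = M = 2: (-1,3), (0,2), (1,1)
  (m₁,m₂)=(1,1): CG² = 15/28, CG = +√(15/28)
  (m₁,m₂)=(0,2): CG² = 3/7, CG = +√(3/7)   ← matches the target
  (m₁,m₂)=(-1,3): CG² = 1/28, CG = +√(1/28)
Pairs with CG² = 3/7: (0,2): +√(3/7)

(0,2): +√(3/7)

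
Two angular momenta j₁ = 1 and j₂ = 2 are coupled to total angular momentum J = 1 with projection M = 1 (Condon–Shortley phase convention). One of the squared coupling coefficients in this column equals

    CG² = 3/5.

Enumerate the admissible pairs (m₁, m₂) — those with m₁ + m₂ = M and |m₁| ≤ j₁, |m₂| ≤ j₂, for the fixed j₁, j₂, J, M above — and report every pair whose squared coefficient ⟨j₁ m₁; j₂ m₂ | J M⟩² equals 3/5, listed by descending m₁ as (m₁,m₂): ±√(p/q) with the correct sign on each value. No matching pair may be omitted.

Admissible pairs with m₁+m₂ = M = 1: (-1,2), (0,1), (1,0)
  (m₁,m₂)=(1,0): CG² = 1/10, CG = +√(1/10)
  (m₁,m₂)=(0,1): CG² = 3/10, CG = −√(3/10)
  (m₁,m₂)=(-1,2): CG² = 3/5, CG = +√(3/5)   ← matches the target
Pairs with CG² = 3/5: (-1,2): +√(3/5)

(-1,2): +√(3/5)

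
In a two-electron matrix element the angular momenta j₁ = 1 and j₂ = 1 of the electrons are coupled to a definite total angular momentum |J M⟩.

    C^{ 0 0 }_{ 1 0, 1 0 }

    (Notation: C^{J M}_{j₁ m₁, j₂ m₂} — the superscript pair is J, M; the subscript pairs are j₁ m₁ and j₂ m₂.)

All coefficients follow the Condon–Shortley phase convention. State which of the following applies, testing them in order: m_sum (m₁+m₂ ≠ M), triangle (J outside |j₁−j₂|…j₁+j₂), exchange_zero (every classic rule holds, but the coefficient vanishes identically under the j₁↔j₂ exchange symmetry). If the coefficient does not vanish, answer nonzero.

nonzero

m-sum: m₁+m₂ = 0+0 = 0, M = 0  ✓
triangle: |j₁−j₂| = 0 ≤ J = 0 ≤ j₁+j₂ = 2  ✓
exchange: j₁=j₂, m₁=m₂ with (−1)^(j₁+j₂−J) = (−1)^2 = +1 — symmetry imposes no zero
value check: CG = −√(1/3) = -0.577350 ≠ 0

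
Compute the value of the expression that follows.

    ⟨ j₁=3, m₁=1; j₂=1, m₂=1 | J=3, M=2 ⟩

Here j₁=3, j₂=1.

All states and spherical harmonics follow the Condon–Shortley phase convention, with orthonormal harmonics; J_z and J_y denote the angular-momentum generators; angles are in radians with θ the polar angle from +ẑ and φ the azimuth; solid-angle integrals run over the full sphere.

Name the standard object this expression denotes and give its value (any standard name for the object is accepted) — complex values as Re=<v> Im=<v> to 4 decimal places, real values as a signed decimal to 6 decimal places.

Clebsch–Gordan coefficient, −√(5/12) ≈ -0.645497

This is a Clebsch–Gordan (vector-coupling) coefficient.
j₁+j₂−J=1  J+j₁−j₂=5  J−j₁+j₂=1  j₁+j₂+J+1=8
(j₁±m₁, j₂±m₂, J±M) = (4,2,2,0,5,1)
P² = 240
sum k=1..1:
  [1] −1/24 = -1/24
S = -1/24
C² = P²·S² = 5/12 ; C = -0.645497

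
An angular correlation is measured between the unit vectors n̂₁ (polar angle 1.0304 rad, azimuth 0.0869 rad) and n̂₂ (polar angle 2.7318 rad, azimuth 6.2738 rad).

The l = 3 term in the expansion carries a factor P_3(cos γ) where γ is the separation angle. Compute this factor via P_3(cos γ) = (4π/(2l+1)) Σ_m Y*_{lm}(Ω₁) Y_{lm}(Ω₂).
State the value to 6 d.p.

0.191997

Addition theorem: P_3(cos γ) = (4π/7) Σ_m Y*_{lm}(Ω₁) Y_{lm}(Ω₂), m = −3…3:
  term(m=-3) = (0.006654, 0.001977)   from Y*(Ω₁)=(0.254185, 0.067809), Y(Ω₂)=(0.026377, 0.000743)
  term(m=-2) = (-0.056464, -0.011010)   from Y*(Ω₁)=(0.380794, 0.066857), Y(Ω₂)=(-0.148770, -0.002793)
  term(m=-1) = (0.036833, 0.003557)   from Y*(Ω₁)=(0.089293, 0.007779), Y(Ω₂)=(0.412830, 0.003875)
  term(m=+0) = (0.132905, 0.000000)   from Y*(Ω₁)=(-0.321886, -0.000000), Y(Ω₂)=(-0.412894, 0.000000)
  term(m=+1) = (0.036833, -0.003557)   from Y*(Ω₁)=(-0.089293, 0.007779), Y(Ω₂)=(-0.412830, 0.003875)
  term(m=+2) = (-0.056464, 0.011010)   from Y*(Ω₁)=(0.380794, -0.066857), Y(Ω₂)=(-0.148770, 0.002793)
  term(m=+3) = (0.006654, -0.001977)   from Y*(Ω₁)=(-0.254185, 0.067809), Y(Ω₂)=(-0.026377, 0.000743)
Total Σ_m = (0.106950, -0.000000). Multiply by 1.795196: (0.191997, -0.000000). P_3(cos γ) = 0.191997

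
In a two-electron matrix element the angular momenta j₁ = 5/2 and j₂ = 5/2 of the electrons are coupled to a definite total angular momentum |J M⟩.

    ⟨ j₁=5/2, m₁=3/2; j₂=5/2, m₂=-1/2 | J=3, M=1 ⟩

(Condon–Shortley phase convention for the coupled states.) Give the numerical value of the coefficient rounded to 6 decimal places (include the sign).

+√(1/30) = +0.182574

√[7·2!3!3!/9! · 4!1!2!3!4!2!] = √(96/5)
  +(−1)^0/∏(0,2,1,2,2,1)! = 1/8  (running 1/8)
  +(−1)^1/∏(1,1,0,1,3,2)! = -1/12  (running 1/24)
⟨..|..⟩ = √(96/5)·(1/24) = +0.182574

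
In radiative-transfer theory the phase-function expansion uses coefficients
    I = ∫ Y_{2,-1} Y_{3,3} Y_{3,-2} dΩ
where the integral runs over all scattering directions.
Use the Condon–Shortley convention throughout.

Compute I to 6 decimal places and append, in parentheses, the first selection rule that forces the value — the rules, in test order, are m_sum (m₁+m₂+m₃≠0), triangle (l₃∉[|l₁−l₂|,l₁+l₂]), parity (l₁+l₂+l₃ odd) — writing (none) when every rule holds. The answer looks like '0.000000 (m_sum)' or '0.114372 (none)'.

-0.210261 (none)

Rules hold: Σm=0, L=8 even, 1≤3≤5.
N = 5·7·7 = 245
Δ = 2!·2!·4!/9! = 1/3780
Racah Σ t=0..2: t=0:+1/24 t=1:−1/4 t=2:+1/24 = -1/6
⇒ 3j(2 3 3; 0 0 0)² = 4/105, sgn +1
Racah Σ t=2..2: t=2:+1/48 = 1/48
⇒ 3j(2 3 3; -1 3 -2)² = 5/84, sgn -1
4πI² = N·(3j₀)²·(3jₘ)² = 5/9
I = -1·√(0.555556/4π) = -0.21026104
No selection rule forces the value: the integral is nonzero (none).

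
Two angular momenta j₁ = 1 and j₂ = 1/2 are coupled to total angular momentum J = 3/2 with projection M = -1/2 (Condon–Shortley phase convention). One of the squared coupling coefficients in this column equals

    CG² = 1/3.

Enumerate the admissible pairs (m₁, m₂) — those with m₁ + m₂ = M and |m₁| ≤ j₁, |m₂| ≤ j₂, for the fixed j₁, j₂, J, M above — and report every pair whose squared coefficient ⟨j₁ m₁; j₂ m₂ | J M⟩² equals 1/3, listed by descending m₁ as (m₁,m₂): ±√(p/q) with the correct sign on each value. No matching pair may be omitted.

Admissible pairs with m₁+m₂ = M = -1/2: (-1,1/2), (0,-1/2)
  (m₁,m₂)=(0,-1/2): CG² = 2/3, CG = +√(2/3)
  (m₁,m₂)=(-1,1/2): CG² = 1/3, CG = +√(1/3)   ← matches the target
Pairs with CG² = 1/3: (-1,1/2): +√(1/3)

(-1,1/2): +√(1/3)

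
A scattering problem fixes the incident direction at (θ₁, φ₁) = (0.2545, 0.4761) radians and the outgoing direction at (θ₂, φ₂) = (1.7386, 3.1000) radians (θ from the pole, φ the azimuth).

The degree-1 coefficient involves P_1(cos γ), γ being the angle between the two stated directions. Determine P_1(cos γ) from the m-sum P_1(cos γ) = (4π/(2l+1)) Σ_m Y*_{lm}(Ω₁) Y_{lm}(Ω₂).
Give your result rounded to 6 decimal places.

Term-by-term m-sum for l=1 (normalisation 4π/3 = 4.188790):
  m=-1: (0.07731 + 0.03987j) × (-0.34035 - 0.01416j) = -0.02575 - 0.01466j  (running Σ = -0.02575 - 0.01466j)
  m=0: (0.47286 + 0.00000j) × (-0.08161 + 0.00000j) = -0.03859 + 0.00000j  (running Σ = -0.06434 - 0.01466j)
  m=1: (-0.07731 + 0.03987j) × (0.34035 - 0.01416j) = -0.02575 + 0.01466j  (running Σ = -0.09008 + 0.00000j)
Total Σ_m = -0.09008 + 0.00000j. Multiply by 4.188790: -0.37734 + 0.00000j. P_1(cos γ) = -0.377336

-0.377336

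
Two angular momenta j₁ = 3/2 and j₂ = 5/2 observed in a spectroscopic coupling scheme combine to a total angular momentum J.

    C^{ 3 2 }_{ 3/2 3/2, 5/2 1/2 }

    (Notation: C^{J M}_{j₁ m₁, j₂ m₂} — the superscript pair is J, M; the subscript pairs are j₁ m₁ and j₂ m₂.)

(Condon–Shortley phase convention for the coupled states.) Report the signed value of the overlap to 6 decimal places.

+0.707107  (= +√(1/2))

√[7·1!2!4!/8! · 3!0!3!2!5!1!] = √(72)
  +(−1)^0/∏(0,1,0,3,2,1)! = 1/12  (running 1/12)
⟨..|..⟩ = √(72)·(1/12) = +0.707107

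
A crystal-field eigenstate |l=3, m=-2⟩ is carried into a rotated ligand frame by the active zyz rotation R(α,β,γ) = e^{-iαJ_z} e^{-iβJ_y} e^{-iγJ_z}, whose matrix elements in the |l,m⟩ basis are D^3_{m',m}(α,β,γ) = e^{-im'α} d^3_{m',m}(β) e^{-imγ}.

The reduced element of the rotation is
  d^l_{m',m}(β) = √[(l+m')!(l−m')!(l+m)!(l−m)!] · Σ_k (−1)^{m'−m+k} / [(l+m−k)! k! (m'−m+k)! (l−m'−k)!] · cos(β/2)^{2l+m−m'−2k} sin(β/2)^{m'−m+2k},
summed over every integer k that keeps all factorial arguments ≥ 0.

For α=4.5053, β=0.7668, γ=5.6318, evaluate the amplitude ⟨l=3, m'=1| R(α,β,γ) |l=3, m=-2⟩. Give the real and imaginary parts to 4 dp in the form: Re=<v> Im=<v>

Split into d^3_{1,-2}(β=0.7668) × two z-phases.
Half-angle: c=0.927398, s=0.374076. N=√(24·2·1·120)=75.894664
k: max(0,(-2)−(1))=0 … min(3+(-2),3−(1))=1
  k=0: (−1)^3·75.8947/(12)·0.9274^3·0.3741^3 = -0.264063
  k=1: (−1)^4·75.8947/(24)·0.9274^1·0.3741^5 = +0.021481
d^3_{1,-2}(0.7668) = -0.264063 +0.021481 = -0.242581
Phases: e^{-i·(1)·4.5053}=-0.205612+0.978634i, e^{-i·(-2)·5.6318}=+0.264828-0.964296i ⇒ D=-0.215713-0.110967i

Re=-0.2157 Im=-0.1110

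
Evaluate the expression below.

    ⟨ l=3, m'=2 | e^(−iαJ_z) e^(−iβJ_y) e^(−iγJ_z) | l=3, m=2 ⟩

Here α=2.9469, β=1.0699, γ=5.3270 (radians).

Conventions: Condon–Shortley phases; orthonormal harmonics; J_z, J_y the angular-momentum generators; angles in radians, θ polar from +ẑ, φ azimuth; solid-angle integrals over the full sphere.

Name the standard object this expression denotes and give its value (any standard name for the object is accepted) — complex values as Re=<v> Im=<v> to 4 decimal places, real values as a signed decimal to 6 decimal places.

This is a Wigner D-matrix element — the rotation-matrix element ⟨l m'| R(α,β,γ) |l m⟩ in the angular-momentum basis.
First d^3_{2,2}(β=1.0699), then the phase factors e^{-i(2)α} and e^{-i(2)γ}:
With c≡cos(β/2)=0.860294 and s≡sin(β/2)=0.509798, N=[120·1·120·1]^{1/2}=120.000000
The bounds max(0,m−m')=0 and min(l+m,l−m')=1 give 2 terms
  k=0: (−1)^0·120.0000/(120)·0.8603^6·0.5098^0 = +0.405398
  k=1: (−1)^1·120.0000/(24)·0.8603^4·0.5098^2 = -0.711794
d^3_{2,2}(1.0699) = +0.405398 -0.711794 = -0.306396
D = (+0.925143+0.379620i)·(-0.306396)·(-0.334971+0.942228i) = +0.204545-0.228122i

Wigner D-matrix element, Re=0.2045 Im=-0.2281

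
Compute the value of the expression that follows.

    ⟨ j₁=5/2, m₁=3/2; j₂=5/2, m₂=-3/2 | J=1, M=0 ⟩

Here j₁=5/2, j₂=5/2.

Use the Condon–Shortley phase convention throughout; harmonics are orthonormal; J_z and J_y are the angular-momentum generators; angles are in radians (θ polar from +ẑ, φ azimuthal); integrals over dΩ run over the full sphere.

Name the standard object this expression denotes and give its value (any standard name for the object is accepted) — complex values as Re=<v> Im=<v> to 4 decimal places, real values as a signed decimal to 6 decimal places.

This is a Clebsch–Gordan (vector-coupling) coefficient.
√[3·4!1!1!/7! · 4!1!1!4!1!1!] = √(288/35)
  +(−1)^0/∏(0,4,1,1,0,0)! = 1/24  (running 1/24)
  +(−1)^1/∏(1,3,0,0,1,1)! = -1/6  (running -1/8)
⟨..|..⟩ = √(288/35)·(-1/8) = -0.358569

Clebsch–Gordan coefficient, −√(9/70) ≈ -0.358569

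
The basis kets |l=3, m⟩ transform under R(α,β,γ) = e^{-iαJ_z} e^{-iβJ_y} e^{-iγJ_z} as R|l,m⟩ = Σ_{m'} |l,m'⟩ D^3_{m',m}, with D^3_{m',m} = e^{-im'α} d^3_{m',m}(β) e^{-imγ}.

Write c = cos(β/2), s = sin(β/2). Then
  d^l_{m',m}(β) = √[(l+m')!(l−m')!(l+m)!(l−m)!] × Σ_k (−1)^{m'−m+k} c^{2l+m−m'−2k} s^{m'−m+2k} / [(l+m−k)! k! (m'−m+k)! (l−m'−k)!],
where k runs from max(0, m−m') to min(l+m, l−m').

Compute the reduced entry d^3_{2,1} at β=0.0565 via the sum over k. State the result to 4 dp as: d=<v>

d^3_{2,1}(β=0.0565) via the finite sum:
With c≡cos(β/2)=0.999601 and s≡sin(β/2)=0.028246, N=[120·1·24·2]^{1/2}=75.894664
k: max(0,(1)−(2))=0 … min(3+(1),3−(2))=1
  k=0: (−1)^1·75.8947/(24)·0.9996^5·0.0282^1 = -0.089144
  k=1: (−1)^2·75.8947/(12)·0.9996^3·0.0282^3 = +0.000142
d^3_{2,1}(0.0565) = -0.089144 +0.000142 = -0.089002

d=-0.0890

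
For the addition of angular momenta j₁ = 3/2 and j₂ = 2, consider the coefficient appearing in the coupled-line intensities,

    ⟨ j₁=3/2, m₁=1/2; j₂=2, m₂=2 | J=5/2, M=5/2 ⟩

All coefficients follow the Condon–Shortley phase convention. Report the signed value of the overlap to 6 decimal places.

j₁+j₂−J=1  J+j₁−j₂=2  J−j₁+j₂=3  j₁+j₂+J+1=7
(j₁±m₁, j₂±m₂, J±M) = (2,1,4,0,5,0)
P² = 576/7
sum k=1..1:
  [1] −1/12 = -1/12
S = -1/12
C² = P²·S² = 4/7 ; C = -0.755929

-0.755929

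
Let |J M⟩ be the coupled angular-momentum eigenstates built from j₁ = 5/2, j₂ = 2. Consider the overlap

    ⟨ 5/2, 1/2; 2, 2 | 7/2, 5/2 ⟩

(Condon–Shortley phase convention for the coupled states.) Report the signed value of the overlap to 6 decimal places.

triangle: 1!·4!·3!/9! = 144/362880
(j±m)!: 3!·2!·4!·0!·6!·1! = 207360
prefactor² = (2J+1)·Δ·N² = 4608/7
  k=1: −1/(1!·0!·1!·3!·3!·0!) = -1/36
Σ = -1/36  ⇒  CG² = 4608/7·(-1/36)² = 32/63
CG = −√(32/63) = -0.712697

−√(32/63) ≈ -0.712697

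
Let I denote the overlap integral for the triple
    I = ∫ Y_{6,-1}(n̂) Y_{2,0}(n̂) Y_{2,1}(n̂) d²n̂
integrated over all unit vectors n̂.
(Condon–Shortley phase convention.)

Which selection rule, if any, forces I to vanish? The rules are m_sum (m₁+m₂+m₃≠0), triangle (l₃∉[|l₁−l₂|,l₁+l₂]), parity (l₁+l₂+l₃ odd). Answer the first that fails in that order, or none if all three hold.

triangle

Σmᵢ = 0  ✓
l₃∈[|l₁−l₂|,l₁+l₂]=[4,8] required, l₃=2 fails  ✗
Σlᵢ = 10 ⇒ even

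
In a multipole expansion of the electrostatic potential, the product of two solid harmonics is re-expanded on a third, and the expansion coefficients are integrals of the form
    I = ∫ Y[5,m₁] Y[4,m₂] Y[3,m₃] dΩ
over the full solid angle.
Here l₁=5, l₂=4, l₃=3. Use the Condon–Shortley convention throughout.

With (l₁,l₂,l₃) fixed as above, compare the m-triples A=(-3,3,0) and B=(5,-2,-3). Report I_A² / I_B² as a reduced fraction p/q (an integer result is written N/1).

l's match ⇒ only the (l;m) 3-j factors differ between A and B.
A: triangle coeff Δ(5,4,3) = 1/180180; Σ_t [5,6]: t=5:−1/1440 t=6:+1/2880 = -1/2880; (3j)²=7/715 [(5 4 3; -3 3 0)], sign=+1
B: triangle coeff Δ(5,4,3) = 1/180180; Σ_t [0,0]: t=0:+1/34560 = 1/34560; (3j)²=5/286 [(5 4 3; 5 -2 -3)], sign=+1
I_A²/I_B² = (7/715)/(5/286) = 14/25

14/25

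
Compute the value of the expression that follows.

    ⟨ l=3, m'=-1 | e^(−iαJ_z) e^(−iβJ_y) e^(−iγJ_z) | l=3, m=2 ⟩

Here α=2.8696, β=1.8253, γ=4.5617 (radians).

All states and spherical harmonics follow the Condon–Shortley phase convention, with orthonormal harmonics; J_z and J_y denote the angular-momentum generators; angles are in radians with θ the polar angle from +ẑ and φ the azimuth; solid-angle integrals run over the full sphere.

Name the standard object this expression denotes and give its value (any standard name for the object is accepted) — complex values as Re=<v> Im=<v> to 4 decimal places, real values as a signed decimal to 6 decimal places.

This is a Wigner D-matrix element — the rotation-matrix element ⟨l m'| R(α,β,γ) |l m⟩ in the angular-momentum basis.
First d^3_{-1,2}(β=1.8253), then the phase factors e^{-i(-1)α} and e^{-i(2)γ}:
c=cos(1.825300/2)=0.611651, s=sin(1.825300/2)=0.791127; N=√[2·24·120·1]=75.894664
k∈{3,4} keeps every argument non-negative
  k=3: (−1)^0·75.8947/(12)·0.6117^3·0.7911^3 = +0.716607
  k=4: (−1)^1·75.8947/(24)·0.6117^1·0.7911^5 = -0.599427
d^3_{-1,2}(1.8253) = +0.716607 -0.599427 = +0.117181
Phases: e^{-i·(-1)·2.8696}=-0.963237+0.268651i, e^{-i·(2)·4.5617}=-0.954928-0.296836i ⇒ D=+0.117130+0.003443i

Wigner D-matrix element, Re=0.1171 Im=0.0034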